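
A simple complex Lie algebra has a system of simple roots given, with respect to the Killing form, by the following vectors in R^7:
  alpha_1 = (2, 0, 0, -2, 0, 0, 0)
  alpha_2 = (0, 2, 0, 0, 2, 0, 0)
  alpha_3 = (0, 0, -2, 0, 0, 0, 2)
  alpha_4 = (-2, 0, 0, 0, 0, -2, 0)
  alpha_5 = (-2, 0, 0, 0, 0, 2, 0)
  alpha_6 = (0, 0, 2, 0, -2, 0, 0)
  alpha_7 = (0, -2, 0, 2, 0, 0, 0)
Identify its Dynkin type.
D_7

Compute the Cartan integers a_ij = 2(alpha_i, alpha_j)/(alpha_j, alpha_j); the resulting 7x7 Cartan matrix is
[[2, 0, 0, -1, -1, 0, -1], [0, 2, 0, 0, 0, -1, -1], [0, 0, 2, 0, 0, -1, 0], [-1, 0, 0, 2, 0, 0, 0], [-1, 0, 0, 0, 2, 0, 0], [0, -1, -1, 0, 0, 2, 0], [-1, -1, 0, 0, 0, 0, 2]].
All simple roots have the same length, so the diagram is simply laced. The associated Dynkin diagram is a chain of 5 nodes with a fork of two nodes at one end (D_7), so the type is D_7 (the algebra so(14)).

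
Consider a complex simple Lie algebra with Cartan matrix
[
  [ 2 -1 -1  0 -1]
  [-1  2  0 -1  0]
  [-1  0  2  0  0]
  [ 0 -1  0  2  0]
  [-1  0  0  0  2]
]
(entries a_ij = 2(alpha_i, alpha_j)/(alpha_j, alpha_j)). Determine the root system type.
D_5

The matrix has rank 5 with 2's on the diagonal. Reading the off-diagonal entries as Dynkin edges (a single edge where a_ij = a_ji = -1; a double or triple edge where a_ij * a_ji = 2 or 3), the diagram is a chain of 3 nodes with a fork of two nodes at one end (D_5). One simple-root ordering that puts it in standard form is (alpha_4, alpha_2, alpha_1, alpha_3, alpha_5). So the algebra is type D_5, i.e. so(10).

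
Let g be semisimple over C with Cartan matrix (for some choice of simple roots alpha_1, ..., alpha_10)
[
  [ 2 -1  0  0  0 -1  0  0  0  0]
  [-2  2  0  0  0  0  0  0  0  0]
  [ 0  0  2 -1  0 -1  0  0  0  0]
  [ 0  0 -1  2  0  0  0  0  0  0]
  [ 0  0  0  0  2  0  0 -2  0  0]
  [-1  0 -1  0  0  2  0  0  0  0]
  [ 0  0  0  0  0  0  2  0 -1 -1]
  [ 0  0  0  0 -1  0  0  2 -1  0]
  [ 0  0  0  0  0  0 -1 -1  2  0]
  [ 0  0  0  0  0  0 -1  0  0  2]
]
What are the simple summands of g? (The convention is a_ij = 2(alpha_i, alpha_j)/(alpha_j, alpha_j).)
The diagram associated to this matrix has two connected components: the simple roots {alpha_5, alpha_7, alpha_8, alpha_9, alpha_10} form a chain of 5 nodes with a double edge at one end; the terminal node there is the unique long simple root (C_5), and {alpha_1, alpha_2, alpha_3, alpha_4, alpha_6} form a chain of 5 nodes with a double edge at one end; the terminal node there is the unique long simple root (C_5). A semisimple Lie algebra decomposes uniquely as the direct sum of simple ideals, one per connected component of its Dynkin diagram, so g ≅ C_5 ⊕ C_5 (dimension 55 + 55 = 110).

C_5 (sp(10)) + C_5 (sp(10))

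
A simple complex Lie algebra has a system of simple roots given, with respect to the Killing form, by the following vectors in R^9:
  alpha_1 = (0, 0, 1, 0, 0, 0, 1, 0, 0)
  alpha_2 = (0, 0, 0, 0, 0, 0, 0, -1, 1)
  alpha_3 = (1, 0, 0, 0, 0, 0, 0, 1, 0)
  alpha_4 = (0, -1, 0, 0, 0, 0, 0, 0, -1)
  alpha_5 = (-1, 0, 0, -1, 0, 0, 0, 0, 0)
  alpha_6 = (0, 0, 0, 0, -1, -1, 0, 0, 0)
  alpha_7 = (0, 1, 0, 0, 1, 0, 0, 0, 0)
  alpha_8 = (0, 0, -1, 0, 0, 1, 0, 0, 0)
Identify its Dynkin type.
type A_8

Compute the Cartan integers a_ij = 2(alpha_i, alpha_j)/(alpha_j, alpha_j); the resulting 8x8 Cartan matrix is
[[2, 0, 0, 0, 0, 0, 0, -1], [0, 2, -1, -1, 0, 0, 0, 0], [0, -1, 2, 0, -1, 0, 0, 0], [0, -1, 0, 2, 0, 0, -1, 0], [0, 0, -1, 0, 2, 0, 0, 0], [0, 0, 0, 0, 0, 2, -1, -1], [0, 0, 0, -1, 0, -1, 2, 0], [-1, 0, 0, 0, 0, -1, 0, 2]].
All simple roots have the same length, so the diagram is simply laced. The associated Dynkin diagram is a chain of 8 nodes with single edges (A_8), so the type is A_8 (the algebra sl(9)).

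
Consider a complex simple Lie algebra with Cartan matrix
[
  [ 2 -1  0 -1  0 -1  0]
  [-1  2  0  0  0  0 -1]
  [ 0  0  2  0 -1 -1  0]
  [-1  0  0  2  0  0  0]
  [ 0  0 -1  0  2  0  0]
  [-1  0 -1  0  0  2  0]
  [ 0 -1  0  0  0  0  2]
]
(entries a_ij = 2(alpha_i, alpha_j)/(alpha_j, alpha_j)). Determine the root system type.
The matrix has rank 7 with 2's on the diagonal. Reading the off-diagonal entries as Dynkin edges (a single edge where a_ij = a_ji = -1; a double or triple edge where a_ij * a_ji = 2 or 3), the diagram is a chain of 6 nodes with one extra node attached to the third node from one end (E_7). One simple-root ordering that puts it in standard form is (alpha_7, alpha_4, alpha_2, alpha_1, alpha_6, alpha_3, alpha_5). So the algebra is type E_7.

E_7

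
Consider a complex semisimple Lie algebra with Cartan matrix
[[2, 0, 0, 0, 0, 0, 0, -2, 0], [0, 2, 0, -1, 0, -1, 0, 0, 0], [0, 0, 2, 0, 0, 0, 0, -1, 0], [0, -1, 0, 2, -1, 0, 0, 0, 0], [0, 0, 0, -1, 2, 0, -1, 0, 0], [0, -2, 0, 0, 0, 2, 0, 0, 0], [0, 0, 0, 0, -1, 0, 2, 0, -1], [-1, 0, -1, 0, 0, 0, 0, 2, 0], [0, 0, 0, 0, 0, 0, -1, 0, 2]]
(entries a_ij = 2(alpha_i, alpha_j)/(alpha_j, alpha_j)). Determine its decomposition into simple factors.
C_3 (sp(6)) ⊕ C_6 (sp(12))

The diagram associated to this matrix has two connected components: the simple roots {alpha_1, alpha_3, alpha_8} form a chain of 3 nodes with a double edge at one end; the terminal node there is the unique long simple root (C_3), and {alpha_2, alpha_4, alpha_5, alpha_6, alpha_7, alpha_9} form a chain of 6 nodes with a double edge at one end; the terminal node there is the unique long simple root (C_6). A semisimple Lie algebra decomposes uniquely as the direct sum of simple ideals, one per connected component of its Dynkin diagram, so g ≅ C_3 ⊕ C_6 (dimension 21 + 78 = 99).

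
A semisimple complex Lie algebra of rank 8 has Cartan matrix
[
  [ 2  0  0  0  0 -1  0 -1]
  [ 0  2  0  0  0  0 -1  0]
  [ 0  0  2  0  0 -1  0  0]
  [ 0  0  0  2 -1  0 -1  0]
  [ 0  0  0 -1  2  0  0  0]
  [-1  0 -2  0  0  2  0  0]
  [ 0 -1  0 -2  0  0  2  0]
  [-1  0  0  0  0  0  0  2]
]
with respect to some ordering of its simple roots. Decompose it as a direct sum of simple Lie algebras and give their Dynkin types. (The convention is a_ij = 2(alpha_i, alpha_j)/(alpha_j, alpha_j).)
B_4 (so(9)) + F_4

The diagram associated to this matrix has two connected components: the simple roots {alpha_1, alpha_3, alpha_6, alpha_8} form a chain of 4 nodes with a double edge at one end; the terminal node there is the unique short simple root (B_4), and {alpha_2, alpha_4, alpha_5, alpha_7} form a chain of 4 nodes with a double edge between the middle two (F_4). A semisimple Lie algebra decomposes uniquely as the direct sum of simple ideals, one per connected component of its Dynkin diagram, so g ≅ B_4 ⊕ F_4 (dimension 36 + 52 = 88).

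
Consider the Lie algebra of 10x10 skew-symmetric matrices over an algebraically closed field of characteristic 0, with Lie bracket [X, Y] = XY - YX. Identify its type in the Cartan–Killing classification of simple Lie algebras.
This is so(10) with 10 even, which has dimension 10(10-1)/2 = 45 and rank 10/2 = 5. In the classification of classical Lie algebras, the orthogonal algebra so(2n) in an even number of variables has type D_n; here n = 5, so the Dynkin diagram is a chain of 3 nodes with a fork of two nodes at one end (D_5). Hence the type is D_5.

D5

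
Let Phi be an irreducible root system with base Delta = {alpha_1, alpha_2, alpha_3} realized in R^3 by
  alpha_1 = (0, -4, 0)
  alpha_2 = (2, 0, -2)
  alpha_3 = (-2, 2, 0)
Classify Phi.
Compute the Cartan integers a_ij = 2(alpha_i, alpha_j)/(alpha_j, alpha_j); the resulting 3x3 Cartan matrix is
[[2, 0, -2], [0, 2, -1], [-1, -1, 2]].
The roots have two lengths (squared-length ratio 2:1); the short ones are alpha_{2,3}. The associated Dynkin diagram is a chain of 3 nodes with a double edge at one end; the terminal node there is the unique long simple root (C_3), so the type is C_3 (the algebra sp(6)).

C3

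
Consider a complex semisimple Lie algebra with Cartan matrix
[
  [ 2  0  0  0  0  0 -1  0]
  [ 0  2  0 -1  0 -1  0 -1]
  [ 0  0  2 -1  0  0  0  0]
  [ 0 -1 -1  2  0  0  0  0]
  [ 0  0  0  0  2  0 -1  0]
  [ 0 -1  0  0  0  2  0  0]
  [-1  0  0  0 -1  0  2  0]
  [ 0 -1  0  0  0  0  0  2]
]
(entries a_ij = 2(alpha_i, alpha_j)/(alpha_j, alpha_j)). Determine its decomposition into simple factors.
The diagram associated to this matrix has two connected components: the simple roots {alpha_1, alpha_5, alpha_7} form a chain of 3 nodes with single edges (A_3), and {alpha_2, alpha_3, alpha_4, alpha_6, alpha_8} form a chain of 3 nodes with a fork of two nodes at one end (D_5). A semisimple Lie algebra decomposes uniquely as the direct sum of simple ideals, one per connected component of its Dynkin diagram, so g ≅ A_3 ⊕ D_5 (dimension 15 + 45 = 60).

A_3 ⊕ D_5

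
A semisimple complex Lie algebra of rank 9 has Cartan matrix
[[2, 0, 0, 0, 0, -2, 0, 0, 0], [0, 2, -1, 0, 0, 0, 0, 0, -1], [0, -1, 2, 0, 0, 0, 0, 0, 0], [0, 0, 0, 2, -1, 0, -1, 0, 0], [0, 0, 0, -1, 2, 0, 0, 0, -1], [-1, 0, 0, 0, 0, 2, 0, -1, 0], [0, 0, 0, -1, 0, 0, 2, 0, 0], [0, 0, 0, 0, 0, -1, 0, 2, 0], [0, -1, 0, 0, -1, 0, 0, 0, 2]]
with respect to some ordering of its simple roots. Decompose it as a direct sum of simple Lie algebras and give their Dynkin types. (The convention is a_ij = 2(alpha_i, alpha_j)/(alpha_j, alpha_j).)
A6 ⊕ C3

The diagram associated to this matrix has two connected components: the simple roots {alpha_2, alpha_3, alpha_4, alpha_5, alpha_7, alpha_9} form a chain of 6 nodes with single edges (A_6), and {alpha_1, alpha_6, alpha_8} form a chain of 3 nodes with a double edge at one end; the terminal node there is the unique long simple root (C_3). A semisimple Lie algebra decomposes uniquely as the direct sum of simple ideals, one per connected component of its Dynkin diagram, so g ≅ A_6 ⊕ C_3 (dimension 48 + 21 = 69).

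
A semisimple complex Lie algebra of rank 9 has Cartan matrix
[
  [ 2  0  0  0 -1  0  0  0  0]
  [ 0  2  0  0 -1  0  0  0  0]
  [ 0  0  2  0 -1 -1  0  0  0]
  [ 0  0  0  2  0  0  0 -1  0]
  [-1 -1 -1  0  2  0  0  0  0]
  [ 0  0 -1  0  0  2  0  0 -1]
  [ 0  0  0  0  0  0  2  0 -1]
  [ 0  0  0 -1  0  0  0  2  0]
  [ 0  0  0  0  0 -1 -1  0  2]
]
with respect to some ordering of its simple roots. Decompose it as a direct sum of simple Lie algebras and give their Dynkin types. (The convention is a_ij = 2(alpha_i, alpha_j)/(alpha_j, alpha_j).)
A_2 + D_7

The diagram associated to this matrix has two connected components: the simple roots {alpha_4, alpha_8} form a chain of 2 nodes with single edges (A_2), and {alpha_1, alpha_2, alpha_3, alpha_5, alpha_6, alpha_7, alpha_9} form a chain of 5 nodes with a fork of two nodes at one end (D_7). A semisimple Lie algebra decomposes uniquely as the direct sum of simple ideals, one per connected component of its Dynkin diagram, so g ≅ A_2 ⊕ D_7 (dimension 8 + 91 = 99).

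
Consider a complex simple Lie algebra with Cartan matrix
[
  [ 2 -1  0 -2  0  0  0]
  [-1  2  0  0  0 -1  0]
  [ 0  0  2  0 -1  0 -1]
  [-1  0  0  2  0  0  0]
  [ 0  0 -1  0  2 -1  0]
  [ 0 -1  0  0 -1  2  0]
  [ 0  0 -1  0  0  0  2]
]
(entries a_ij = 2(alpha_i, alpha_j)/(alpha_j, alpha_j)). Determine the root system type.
B_7

The matrix has rank 7 with 2's on the diagonal. Reading the off-diagonal entries as Dynkin edges (a single edge where a_ij = a_ji = -1; a double or triple edge where a_ij * a_ji = 2 or 3), the diagram is a chain of 7 nodes with a double edge at one end; the terminal node there is the unique short simple root (B_7). One simple-root ordering that puts it in standard form is (alpha_7, alpha_3, alpha_5, alpha_6, alpha_2, alpha_1, alpha_4). So the algebra is type B_7, i.e. so(15).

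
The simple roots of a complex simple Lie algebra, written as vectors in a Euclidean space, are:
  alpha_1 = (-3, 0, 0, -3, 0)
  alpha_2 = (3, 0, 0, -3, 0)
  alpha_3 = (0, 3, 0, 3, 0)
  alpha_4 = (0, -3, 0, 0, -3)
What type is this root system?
D_4

Compute the Cartan integers a_ij = 2(alpha_i, alpha_j)/(alpha_j, alpha_j); the resulting 4x4 Cartan matrix is
[[2, 0, -1, 0], [0, 2, -1, 0], [-1, -1, 2, -1], [0, 0, -1, 2]].
All simple roots have the same length, so the diagram is simply laced. The associated Dynkin diagram is a chain of 2 nodes with a fork of two nodes at one end (D_4), so the type is D_4 (the algebra so(8)).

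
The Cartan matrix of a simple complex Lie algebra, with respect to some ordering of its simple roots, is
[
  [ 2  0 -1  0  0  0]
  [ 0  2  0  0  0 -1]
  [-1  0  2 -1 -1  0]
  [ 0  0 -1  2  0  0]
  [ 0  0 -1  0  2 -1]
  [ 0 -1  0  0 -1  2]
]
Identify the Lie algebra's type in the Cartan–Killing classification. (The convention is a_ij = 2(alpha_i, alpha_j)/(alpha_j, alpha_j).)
The matrix has rank 6 with 2's on the diagonal. Reading the off-diagonal entries as Dynkin edges (a single edge where a_ij = a_ji = -1; a double or triple edge where a_ij * a_ji = 2 or 3), the diagram is a chain of 4 nodes with a fork of two nodes at one end (D_6). One simple-root ordering that puts it in standard form is (alpha_2, alpha_6, alpha_5, alpha_3, alpha_4, alpha_1). So the algebra is type D_6, i.e. so(12).

type D_6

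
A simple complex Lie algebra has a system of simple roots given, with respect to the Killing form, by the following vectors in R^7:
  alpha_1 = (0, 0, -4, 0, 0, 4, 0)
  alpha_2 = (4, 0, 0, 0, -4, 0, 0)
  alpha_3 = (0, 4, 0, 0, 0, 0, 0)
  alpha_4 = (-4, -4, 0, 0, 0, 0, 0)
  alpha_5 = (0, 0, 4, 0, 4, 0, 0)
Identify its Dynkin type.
B_5 (so(11))

Compute the Cartan integers a_ij = 2(alpha_i, alpha_j)/(alpha_j, alpha_j); the resulting 5x5 Cartan matrix is
[[2, 0, 0, 0, -1], [0, 2, 0, -1, -1], [0, 0, 2, -1, 0], [0, -1, -2, 2, 0], [-1, -1, 0, 0, 2]].
The roots have two lengths (squared-length ratio 2:1); the short ones are alpha_{3}. The associated Dynkin diagram is a chain of 5 nodes with a double edge at one end; the terminal node there is the unique short simple root (B_5), so the type is B_5 (the algebra so(11)).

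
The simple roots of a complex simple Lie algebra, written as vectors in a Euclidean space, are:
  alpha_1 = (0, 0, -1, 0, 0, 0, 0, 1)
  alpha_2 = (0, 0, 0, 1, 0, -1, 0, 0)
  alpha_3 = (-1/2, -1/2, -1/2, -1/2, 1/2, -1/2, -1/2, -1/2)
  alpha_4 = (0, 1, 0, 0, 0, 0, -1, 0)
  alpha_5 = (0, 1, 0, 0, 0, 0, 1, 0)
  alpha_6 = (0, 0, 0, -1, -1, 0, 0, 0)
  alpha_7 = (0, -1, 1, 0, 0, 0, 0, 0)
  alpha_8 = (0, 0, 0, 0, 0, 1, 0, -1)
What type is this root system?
Compute the Cartan integers a_ij = 2(alpha_i, alpha_j)/(alpha_j, alpha_j); the resulting 8x8 Cartan matrix is
[[2, 0, 0, 0, 0, 0, -1, -1], [0, 2, 0, 0, 0, -1, 0, -1], [0, 0, 2, 0, -1, 0, 0, 0], [0, 0, 0, 2, 0, 0, -1, 0], [0, 0, -1, 0, 2, 0, -1, 0], [0, -1, 0, 0, 0, 2, 0, 0], [-1, 0, 0, -1, -1, 0, 2, 0], [-1, -1, 0, 0, 0, 0, 0, 2]].
All simple roots have the same length, so the diagram is simply laced. The associated Dynkin diagram is a chain of 7 nodes with one extra node attached to the third node from one end (E_8), so the type is E_8.

E_8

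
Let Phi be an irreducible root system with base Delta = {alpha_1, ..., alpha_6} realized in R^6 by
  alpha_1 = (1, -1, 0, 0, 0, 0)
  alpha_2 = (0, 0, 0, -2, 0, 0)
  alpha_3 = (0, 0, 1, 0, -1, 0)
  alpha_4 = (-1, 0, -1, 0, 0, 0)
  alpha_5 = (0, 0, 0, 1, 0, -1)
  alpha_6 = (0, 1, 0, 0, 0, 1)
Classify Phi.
C_6

Compute the Cartan integers a_ij = 2(alpha_i, alpha_j)/(alpha_j, alpha_j); the resulting 6x6 Cartan matrix is
[[2, 0, 0, -1, 0, -1], [0, 2, 0, 0, -2, 0], [0, 0, 2, -1, 0, 0], [-1, 0, -1, 2, 0, 0], [0, -1, 0, 0, 2, -1], [-1, 0, 0, 0, -1, 2]].
The roots have two lengths (squared-length ratio 2:1); the short ones are alpha_{1,3,4,5,6}. The associated Dynkin diagram is a chain of 6 nodes with a double edge at one end; the terminal node there is the unique long simple root (C_6), so the type is C_6 (the algebra sp(12)).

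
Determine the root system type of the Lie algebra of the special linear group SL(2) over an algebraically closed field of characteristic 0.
A_1

This is sl(2), which has dimension 2^2 - 1 = 3 and rank 2 - 1 = 1 (a Cartan subalgebra is the diagonal traceless matrices). In the classification of classical Lie algebras, the special linear algebra sl(n+1) has type A_n; here n = 1, so the Dynkin diagram is a chain of 1 nodes with single edges (A_1). Hence the type is A_1.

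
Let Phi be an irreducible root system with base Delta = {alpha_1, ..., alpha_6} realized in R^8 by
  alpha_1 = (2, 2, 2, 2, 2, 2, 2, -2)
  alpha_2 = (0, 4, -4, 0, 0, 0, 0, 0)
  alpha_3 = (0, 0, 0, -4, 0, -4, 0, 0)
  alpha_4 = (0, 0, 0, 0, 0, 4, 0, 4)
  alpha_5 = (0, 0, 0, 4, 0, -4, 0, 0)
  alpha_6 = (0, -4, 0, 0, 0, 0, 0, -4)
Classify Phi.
Compute the Cartan integers a_ij = 2(alpha_i, alpha_j)/(alpha_j, alpha_j); the resulting 6x6 Cartan matrix is
[[2, 0, -1, 0, 0, 0], [0, 2, 0, 0, 0, -1], [-1, 0, 2, -1, 0, 0], [0, 0, -1, 2, -1, -1], [0, 0, 0, -1, 2, 0], [0, -1, 0, -1, 0, 2]].
All simple roots have the same length, so the diagram is simply laced. The associated Dynkin diagram is a chain of 5 nodes with one extra node attached to the third node from one end (E_6), so the type is E_6.

E6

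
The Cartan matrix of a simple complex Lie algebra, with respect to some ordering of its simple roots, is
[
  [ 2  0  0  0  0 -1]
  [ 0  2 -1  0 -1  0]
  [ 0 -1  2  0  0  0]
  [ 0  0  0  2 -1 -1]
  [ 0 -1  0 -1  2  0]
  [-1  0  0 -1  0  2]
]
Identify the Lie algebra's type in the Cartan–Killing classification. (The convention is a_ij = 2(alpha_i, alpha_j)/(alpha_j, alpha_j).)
The matrix has rank 6 with 2's on the diagonal. Reading the off-diagonal entries as Dynkin edges (a single edge where a_ij = a_ji = -1; a double or triple edge where a_ij * a_ji = 2 or 3), the diagram is a chain of 6 nodes with single edges (A_6). One simple-root ordering that puts it in standard form is (alpha_1, alpha_6, alpha_4, alpha_5, alpha_2, alpha_3). So the algebra is type A_6, i.e. sl(7).

A_6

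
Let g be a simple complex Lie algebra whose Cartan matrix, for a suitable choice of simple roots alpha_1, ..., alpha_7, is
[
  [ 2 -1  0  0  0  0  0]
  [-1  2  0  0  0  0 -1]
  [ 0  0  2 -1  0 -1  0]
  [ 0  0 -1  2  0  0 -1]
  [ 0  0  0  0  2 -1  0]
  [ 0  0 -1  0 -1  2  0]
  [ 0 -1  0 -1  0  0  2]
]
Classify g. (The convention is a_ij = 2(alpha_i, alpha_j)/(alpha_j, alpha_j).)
The matrix has rank 7 with 2's on the diagonal. Reading the off-diagonal entries as Dynkin edges (a single edge where a_ij = a_ji = -1; a double or triple edge where a_ij * a_ji = 2 or 3), the diagram is a chain of 7 nodes with single edges (A_7). One simple-root ordering that puts it in standard form is (alpha_1, alpha_2, alpha_7, alpha_4, alpha_3, alpha_6, alpha_5). So the algebra is type A_7, i.e. sl(8).

A7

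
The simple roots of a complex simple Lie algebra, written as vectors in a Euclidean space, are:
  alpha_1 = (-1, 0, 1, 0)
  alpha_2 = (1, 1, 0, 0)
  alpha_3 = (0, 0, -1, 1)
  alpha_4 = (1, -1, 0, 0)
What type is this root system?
Compute the Cartan integers a_ij = 2(alpha_i, alpha_j)/(alpha_j, alpha_j); the resulting 4x4 Cartan matrix is
[[2, -1, -1, -1], [-1, 2, 0, 0], [-1, 0, 2, 0], [-1, 0, 0, 2]].
All simple roots have the same length, so the diagram is simply laced. The associated Dynkin diagram is a chain of 2 nodes with a fork of two nodes at one end (D_4), so the type is D_4 (the algebra so(8)).

D_4 (so(8))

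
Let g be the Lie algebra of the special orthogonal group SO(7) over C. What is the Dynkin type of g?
B_3

This is so(7) with 7 odd, which has dimension 7(7-1)/2 = 21 and rank (7-1)/2 = 3. In the classification of classical Lie algebras, the orthogonal algebra so(2n+1) in an odd number of variables has type B_n; here n = 3, so the Dynkin diagram is a chain of 3 nodes with a double edge at one end; the terminal node there is the unique short simple root (B_3). Hence the type is B_3.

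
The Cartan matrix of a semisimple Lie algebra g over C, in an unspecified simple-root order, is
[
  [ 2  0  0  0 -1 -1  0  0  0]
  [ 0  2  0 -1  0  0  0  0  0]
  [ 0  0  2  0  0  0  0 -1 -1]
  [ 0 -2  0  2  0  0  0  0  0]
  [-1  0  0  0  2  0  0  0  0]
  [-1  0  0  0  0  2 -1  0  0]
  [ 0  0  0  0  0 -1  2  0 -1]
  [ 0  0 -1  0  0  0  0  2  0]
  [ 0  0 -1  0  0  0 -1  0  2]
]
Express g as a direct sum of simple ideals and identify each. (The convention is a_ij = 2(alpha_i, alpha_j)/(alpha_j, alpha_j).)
type A_7 + type B_2

The diagram associated to this matrix has two connected components: the simple roots {alpha_1, alpha_3, alpha_5, alpha_6, alpha_7, alpha_8, alpha_9} form a chain of 7 nodes with single edges (A_7), and {alpha_2, alpha_4} form a chain of 2 nodes with a double edge at one end; the terminal node there is the unique short simple root (B_2). A semisimple Lie algebra decomposes uniquely as the direct sum of simple ideals, one per connected component of its Dynkin diagram, so g ≅ A_7 ⊕ B_2 (dimension 63 + 10 = 73).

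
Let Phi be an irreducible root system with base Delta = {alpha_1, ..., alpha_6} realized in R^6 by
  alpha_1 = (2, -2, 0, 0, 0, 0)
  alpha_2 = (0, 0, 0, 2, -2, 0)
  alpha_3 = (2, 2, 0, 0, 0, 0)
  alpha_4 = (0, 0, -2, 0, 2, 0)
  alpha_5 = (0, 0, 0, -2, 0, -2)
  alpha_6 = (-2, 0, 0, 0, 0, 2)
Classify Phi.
D_6 (so(12))

Compute the Cartan integers a_ij = 2(alpha_i, alpha_j)/(alpha_j, alpha_j); the resulting 6x6 Cartan matrix is
[[2, 0, 0, 0, 0, -1], [0, 2, 0, -1, -1, 0], [0, 0, 2, 0, 0, -1], [0, -1, 0, 2, 0, 0], [0, -1, 0, 0, 2, -1], [-1, 0, -1, 0, -1, 2]].
All simple roots have the same length, so the diagram is simply laced. The associated Dynkin diagram is a chain of 4 nodes with a fork of two nodes at one end (D_6), so the type is D_6 (the algebra so(12)).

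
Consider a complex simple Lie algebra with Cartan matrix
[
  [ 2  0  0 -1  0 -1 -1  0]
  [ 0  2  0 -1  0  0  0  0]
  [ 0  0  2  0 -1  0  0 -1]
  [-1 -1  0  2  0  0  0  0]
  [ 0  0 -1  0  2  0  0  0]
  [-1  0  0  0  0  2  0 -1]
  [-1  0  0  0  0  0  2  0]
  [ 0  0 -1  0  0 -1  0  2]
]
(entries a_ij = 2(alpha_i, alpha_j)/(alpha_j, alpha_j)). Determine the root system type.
E8

The matrix has rank 8 with 2's on the diagonal. Reading the off-diagonal entries as Dynkin edges (a single edge where a_ij = a_ji = -1; a double or triple edge where a_ij * a_ji = 2 or 3), the diagram is a chain of 7 nodes with one extra node attached to the third node from one end (E_8). One simple-root ordering that puts it in standard form is (alpha_2, alpha_7, alpha_4, alpha_1, alpha_6, alpha_8, alpha_3, alpha_5). So the algebra is type E_8.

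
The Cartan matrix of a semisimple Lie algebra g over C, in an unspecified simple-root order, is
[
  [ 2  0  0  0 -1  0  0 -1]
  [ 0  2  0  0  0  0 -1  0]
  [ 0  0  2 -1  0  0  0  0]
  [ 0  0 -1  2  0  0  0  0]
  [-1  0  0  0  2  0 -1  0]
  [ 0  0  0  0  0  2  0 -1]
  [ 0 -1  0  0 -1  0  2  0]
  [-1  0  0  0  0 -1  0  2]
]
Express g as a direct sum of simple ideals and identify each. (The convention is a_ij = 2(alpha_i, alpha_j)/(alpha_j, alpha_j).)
The diagram associated to this matrix has two connected components: the simple roots {alpha_3, alpha_4} form a chain of 2 nodes with single edges (A_2), and {alpha_1, alpha_2, alpha_5, alpha_6, alpha_7, alpha_8} form a chain of 6 nodes with single edges (A_6). A semisimple Lie algebra decomposes uniquely as the direct sum of simple ideals, one per connected component of its Dynkin diagram, so g ≅ A_2 ⊕ A_6 (dimension 8 + 48 = 56).

type A_2 + type A_6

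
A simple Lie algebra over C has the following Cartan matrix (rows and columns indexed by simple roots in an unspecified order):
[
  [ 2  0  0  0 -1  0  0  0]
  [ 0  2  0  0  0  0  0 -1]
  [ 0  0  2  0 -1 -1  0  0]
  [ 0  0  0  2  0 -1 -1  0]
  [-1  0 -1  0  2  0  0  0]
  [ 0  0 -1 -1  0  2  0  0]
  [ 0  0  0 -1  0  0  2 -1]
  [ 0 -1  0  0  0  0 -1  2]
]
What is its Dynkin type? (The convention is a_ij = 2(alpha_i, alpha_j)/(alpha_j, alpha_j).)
The matrix has rank 8 with 2's on the diagonal. Reading the off-diagonal entries as Dynkin edges (a single edge where a_ij = a_ji = -1; a double or triple edge where a_ij * a_ji = 2 or 3), the diagram is a chain of 8 nodes with single edges (A_8). One simple-root ordering that puts it in standard form is (alpha_1, alpha_5, alpha_3, alpha_6, alpha_4, alpha_7, alpha_8, alpha_2). So the algebra is type A_8, i.e. sl(9).

A8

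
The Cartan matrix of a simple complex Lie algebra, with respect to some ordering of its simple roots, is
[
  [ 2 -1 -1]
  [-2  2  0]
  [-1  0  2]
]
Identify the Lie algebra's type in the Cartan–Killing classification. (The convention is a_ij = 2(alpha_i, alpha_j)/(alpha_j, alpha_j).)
The matrix has rank 3 with 2's on the diagonal. Reading the off-diagonal entries as Dynkin edges (a single edge where a_ij = a_ji = -1; a double or triple edge where a_ij * a_ji = 2 or 3), the diagram is a chain of 3 nodes with a double edge at one end; the terminal node there is the unique long simple root (C_3). One simple-root ordering that puts it in standard form is (alpha_3, alpha_1, alpha_2). So the algebra is type C_3, i.e. sp(6).

C_3 (sp(6))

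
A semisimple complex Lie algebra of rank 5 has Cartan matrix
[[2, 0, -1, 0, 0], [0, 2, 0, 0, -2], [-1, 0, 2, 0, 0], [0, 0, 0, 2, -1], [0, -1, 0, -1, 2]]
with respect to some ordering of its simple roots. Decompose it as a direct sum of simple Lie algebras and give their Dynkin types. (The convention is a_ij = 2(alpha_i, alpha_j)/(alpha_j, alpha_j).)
A2 + C3

The diagram associated to this matrix has two connected components: the simple roots {alpha_1, alpha_3} form a chain of 2 nodes with single edges (A_2), and {alpha_2, alpha_4, alpha_5} form a chain of 3 nodes with a double edge at one end; the terminal node there is the unique long simple root (C_3). A semisimple Lie algebra decomposes uniquely as the direct sum of simple ideals, one per connected component of its Dynkin diagram, so g ≅ A_2 ⊕ C_3 (dimension 8 + 21 = 29).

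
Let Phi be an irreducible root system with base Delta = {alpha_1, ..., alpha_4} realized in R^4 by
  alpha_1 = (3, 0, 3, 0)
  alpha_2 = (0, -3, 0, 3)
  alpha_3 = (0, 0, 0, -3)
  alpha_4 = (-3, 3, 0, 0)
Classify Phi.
B_4

Compute the Cartan integers a_ij = 2(alpha_i, alpha_j)/(alpha_j, alpha_j); the resulting 4x4 Cartan matrix is
[[2, 0, 0, -1], [0, 2, -2, -1], [0, -1, 2, 0], [-1, -1, 0, 2]].
The roots have two lengths (squared-length ratio 2:1); the short ones are alpha_{3}. The associated Dynkin diagram is a chain of 4 nodes with a double edge at one end; the terminal node there is the unique short simple root (B_4), so the type is B_4 (the algebra so(9)).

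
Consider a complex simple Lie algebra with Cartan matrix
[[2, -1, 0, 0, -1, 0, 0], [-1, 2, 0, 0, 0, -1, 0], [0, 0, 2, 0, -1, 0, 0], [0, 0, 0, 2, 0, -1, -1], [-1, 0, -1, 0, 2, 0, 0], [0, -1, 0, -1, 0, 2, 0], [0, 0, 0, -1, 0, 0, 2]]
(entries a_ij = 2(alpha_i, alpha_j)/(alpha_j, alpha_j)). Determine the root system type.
A_7 (sl(8))

The matrix has rank 7 with 2's on the diagonal. Reading the off-diagonal entries as Dynkin edges (a single edge where a_ij = a_ji = -1; a double or triple edge where a_ij * a_ji = 2 or 3), the diagram is a chain of 7 nodes with single edges (A_7). One simple-root ordering that puts it in standard form is (alpha_3, alpha_5, alpha_1, alpha_2, alpha_6, alpha_4, alpha_7). So the algebra is type A_7, i.e. sl(8).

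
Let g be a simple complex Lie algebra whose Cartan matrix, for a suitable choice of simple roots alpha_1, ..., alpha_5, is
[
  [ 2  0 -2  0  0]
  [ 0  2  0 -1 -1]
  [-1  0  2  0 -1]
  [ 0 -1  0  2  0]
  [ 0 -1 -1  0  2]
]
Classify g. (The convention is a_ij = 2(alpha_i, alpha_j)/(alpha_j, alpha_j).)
The matrix has rank 5 with 2's on the diagonal. Reading the off-diagonal entries as Dynkin edges (a single edge where a_ij = a_ji = -1; a double or triple edge where a_ij * a_ji = 2 or 3), the diagram is a chain of 5 nodes with a double edge at one end; the terminal node there is the unique long simple root (C_5). One simple-root ordering that puts it in standard form is (alpha_4, alpha_2, alpha_5, alpha_3, alpha_1). So the algebra is type C_5, i.e. sp(10).

type C_5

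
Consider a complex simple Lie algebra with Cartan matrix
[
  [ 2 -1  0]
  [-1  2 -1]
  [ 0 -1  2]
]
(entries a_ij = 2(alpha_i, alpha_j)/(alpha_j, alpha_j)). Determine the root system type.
A_3 (sl(4))

The matrix has rank 3 with 2's on the diagonal. Reading the off-diagonal entries as Dynkin edges (a single edge where a_ij = a_ji = -1; a double or triple edge where a_ij * a_ji = 2 or 3), the diagram is a chain of 3 nodes with single edges (A_3). One simple-root ordering that puts it in standard form is (alpha_3, alpha_2, alpha_1). So the algebra is type A_3, i.e. sl(4).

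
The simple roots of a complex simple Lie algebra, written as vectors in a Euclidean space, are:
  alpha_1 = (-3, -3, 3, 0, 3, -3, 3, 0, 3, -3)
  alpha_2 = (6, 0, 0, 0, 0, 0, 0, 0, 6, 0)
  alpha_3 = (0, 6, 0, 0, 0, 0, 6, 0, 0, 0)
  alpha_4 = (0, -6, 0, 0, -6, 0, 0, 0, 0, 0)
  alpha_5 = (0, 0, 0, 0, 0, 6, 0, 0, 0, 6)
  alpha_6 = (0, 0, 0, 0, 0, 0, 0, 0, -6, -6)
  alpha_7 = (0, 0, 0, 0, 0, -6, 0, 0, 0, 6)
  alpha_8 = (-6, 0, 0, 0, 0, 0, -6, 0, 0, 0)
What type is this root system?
E_8

Compute the Cartan integers a_ij = 2(alpha_i, alpha_j)/(alpha_j, alpha_j); the resulting 8x8 Cartan matrix is
[[2, 0, 0, 0, -1, 0, 0, 0], [0, 2, 0, 0, 0, -1, 0, -1], [0, 0, 2, -1, 0, 0, 0, -1], [0, 0, -1, 2, 0, 0, 0, 0], [-1, 0, 0, 0, 2, -1, 0, 0], [0, -1, 0, 0, -1, 2, -1, 0], [0, 0, 0, 0, 0, -1, 2, 0], [0, -1, -1, 0, 0, 0, 0, 2]].
All simple roots have the same length, so the diagram is simply laced. The associated Dynkin diagram is a chain of 7 nodes with one extra node attached to the third node from one end (E_8), so the type is E_8.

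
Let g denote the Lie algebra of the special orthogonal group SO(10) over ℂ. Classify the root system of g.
This is so(10) with 10 even, which has dimension 10(10-1)/2 = 45 and rank 10/2 = 5. In the classification of classical Lie algebras, the orthogonal algebra so(2n) in an even number of variables has type D_n; here n = 5, so the Dynkin diagram is a chain of 3 nodes with a fork of two nodes at one end (D_5). Hence the type is D_5.

type D_5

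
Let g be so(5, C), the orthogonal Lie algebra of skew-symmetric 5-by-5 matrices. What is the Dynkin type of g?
This is so(5) with 5 odd, which has dimension 5(5-1)/2 = 10 and rank (5-1)/2 = 2. In the classification of classical Lie algebras, the orthogonal algebra so(2n+1) in an odd number of variables has type B_n; here n = 2, so the Dynkin diagram is a chain of 2 nodes with a double edge at one end; the terminal node there is the unique short simple root (B_2). Hence the type is B_2.

B_2 (so(5))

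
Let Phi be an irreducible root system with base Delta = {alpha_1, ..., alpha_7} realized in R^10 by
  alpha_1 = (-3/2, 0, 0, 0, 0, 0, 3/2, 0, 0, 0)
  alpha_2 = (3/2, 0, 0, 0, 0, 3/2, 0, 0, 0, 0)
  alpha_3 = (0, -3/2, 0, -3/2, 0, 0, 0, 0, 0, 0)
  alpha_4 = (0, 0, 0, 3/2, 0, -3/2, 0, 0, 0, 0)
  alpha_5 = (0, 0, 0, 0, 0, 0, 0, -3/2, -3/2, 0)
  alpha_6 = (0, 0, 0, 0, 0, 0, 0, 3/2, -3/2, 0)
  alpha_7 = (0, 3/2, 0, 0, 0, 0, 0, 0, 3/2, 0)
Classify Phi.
Compute the Cartan integers a_ij = 2(alpha_i, alpha_j)/(alpha_j, alpha_j); the resulting 7x7 Cartan matrix is
[[2, -1, 0, 0, 0, 0, 0], [-1, 2, 0, -1, 0, 0, 0], [0, 0, 2, -1, 0, 0, -1], [0, -1, -1, 2, 0, 0, 0], [0, 0, 0, 0, 2, 0, -1], [0, 0, 0, 0, 0, 2, -1], [0, 0, -1, 0, -1, -1, 2]].
All simple roots have the same length, so the diagram is simply laced. The associated Dynkin diagram is a chain of 5 nodes with a fork of two nodes at one end (D_7), so the type is D_7 (the algebra so(14)).

D_7 (so(14))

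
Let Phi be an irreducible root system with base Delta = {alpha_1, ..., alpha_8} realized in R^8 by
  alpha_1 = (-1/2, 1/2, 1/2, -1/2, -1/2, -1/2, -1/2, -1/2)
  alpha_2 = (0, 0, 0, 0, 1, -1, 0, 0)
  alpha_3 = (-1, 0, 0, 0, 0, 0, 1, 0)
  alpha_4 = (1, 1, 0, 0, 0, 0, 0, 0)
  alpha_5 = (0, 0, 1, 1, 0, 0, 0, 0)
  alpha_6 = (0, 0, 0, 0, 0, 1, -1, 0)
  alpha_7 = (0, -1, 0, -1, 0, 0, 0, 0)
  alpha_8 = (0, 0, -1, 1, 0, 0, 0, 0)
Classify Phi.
type E_8

Compute the Cartan integers a_ij = 2(alpha_i, alpha_j)/(alpha_j, alpha_j); the resulting 8x8 Cartan matrix is
[[2, 0, 0, 0, 0, 0, 0, -1], [0, 2, 0, 0, 0, -1, 0, 0], [0, 0, 2, -1, 0, -1, 0, 0], [0, 0, -1, 2, 0, 0, -1, 0], [0, 0, 0, 0, 2, 0, -1, 0], [0, -1, -1, 0, 0, 2, 0, 0], [0, 0, 0, -1, -1, 0, 2, -1], [-1, 0, 0, 0, 0, 0, -1, 2]].
All simple roots have the same length, so the diagram is simply laced. The associated Dynkin diagram is a chain of 7 nodes with one extra node attached to the third node from one end (E_8), so the type is E_8.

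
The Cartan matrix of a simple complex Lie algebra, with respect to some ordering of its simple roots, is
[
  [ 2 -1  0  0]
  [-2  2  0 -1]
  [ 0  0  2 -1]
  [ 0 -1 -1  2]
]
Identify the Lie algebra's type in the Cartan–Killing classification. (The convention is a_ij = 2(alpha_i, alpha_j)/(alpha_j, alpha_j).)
B_4 (so(9))

The matrix has rank 4 with 2's on the diagonal. Reading the off-diagonal entries as Dynkin edges (a single edge where a_ij = a_ji = -1; a double or triple edge where a_ij * a_ji = 2 or 3), the diagram is a chain of 4 nodes with a double edge at one end; the terminal node there is the unique short simple root (B_4). One simple-root ordering that puts it in standard form is (alpha_3, alpha_4, alpha_2, alpha_1). So the algebra is type B_4, i.e. so(9).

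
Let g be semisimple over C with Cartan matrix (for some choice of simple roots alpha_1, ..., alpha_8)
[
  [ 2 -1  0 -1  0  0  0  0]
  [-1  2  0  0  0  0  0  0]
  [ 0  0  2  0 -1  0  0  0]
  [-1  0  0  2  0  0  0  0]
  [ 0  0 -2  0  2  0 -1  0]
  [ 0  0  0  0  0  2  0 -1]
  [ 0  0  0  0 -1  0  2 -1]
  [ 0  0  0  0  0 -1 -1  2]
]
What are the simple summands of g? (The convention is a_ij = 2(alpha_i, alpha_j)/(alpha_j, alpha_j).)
A_3 (sl(4)) ⊕ B_5 (so(11))

The diagram associated to this matrix has two connected components: the simple roots {alpha_1, alpha_2, alpha_4} form a chain of 3 nodes with single edges (A_3), and {alpha_3, alpha_5, alpha_6, alpha_7, alpha_8} form a chain of 5 nodes with a double edge at one end; the terminal node there is the unique short simple root (B_5). A semisimple Lie algebra decomposes uniquely as the direct sum of simple ideals, one per connected component of its Dynkin diagram, so g ≅ A_3 ⊕ B_5 (dimension 15 + 55 = 70).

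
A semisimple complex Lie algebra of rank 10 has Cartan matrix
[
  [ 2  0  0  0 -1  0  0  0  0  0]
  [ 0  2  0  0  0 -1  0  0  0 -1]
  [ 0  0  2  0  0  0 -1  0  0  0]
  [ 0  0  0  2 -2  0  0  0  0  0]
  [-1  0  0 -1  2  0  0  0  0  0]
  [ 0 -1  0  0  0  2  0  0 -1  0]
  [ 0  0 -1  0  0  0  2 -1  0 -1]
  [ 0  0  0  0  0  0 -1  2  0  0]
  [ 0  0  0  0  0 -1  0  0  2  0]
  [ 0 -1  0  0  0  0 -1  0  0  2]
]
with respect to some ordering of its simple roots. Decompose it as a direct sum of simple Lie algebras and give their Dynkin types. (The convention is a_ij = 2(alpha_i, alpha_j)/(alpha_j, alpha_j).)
C_3 (sp(6)) ⊕ D_7 (so(14))

The diagram associated to this matrix has two connected components: the simple roots {alpha_1, alpha_4, alpha_5} form a chain of 3 nodes with a double edge at one end; the terminal node there is the unique long simple root (C_3), and {alpha_2, alpha_3, alpha_6, alpha_7, alpha_8, alpha_9, alpha_10} form a chain of 5 nodes with a fork of two nodes at one end (D_7). A semisimple Lie algebra decomposes uniquely as the direct sum of simple ideals, one per connected component of its Dynkin diagram, so g ≅ C_3 ⊕ D_7 (dimension 21 + 91 = 112).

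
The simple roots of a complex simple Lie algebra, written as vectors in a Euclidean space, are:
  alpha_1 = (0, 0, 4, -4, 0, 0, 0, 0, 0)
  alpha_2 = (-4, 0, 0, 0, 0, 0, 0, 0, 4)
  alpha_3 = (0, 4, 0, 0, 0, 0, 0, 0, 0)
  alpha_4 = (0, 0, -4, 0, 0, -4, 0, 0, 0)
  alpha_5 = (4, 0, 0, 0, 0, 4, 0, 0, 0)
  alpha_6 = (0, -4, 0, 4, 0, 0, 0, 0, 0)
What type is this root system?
B6

Compute the Cartan integers a_ij = 2(alpha_i, alpha_j)/(alpha_j, alpha_j); the resulting 6x6 Cartan matrix is
[[2, 0, 0, -1, 0, -1], [0, 2, 0, 0, -1, 0], [0, 0, 2, 0, 0, -1], [-1, 0, 0, 2, -1, 0], [0, -1, 0, -1, 2, 0], [-1, 0, -2, 0, 0, 2]].
The roots have two lengths (squared-length ratio 2:1); the short ones are alpha_{3}. The associated Dynkin diagram is a chain of 6 nodes with a double edge at one end; the terminal node there is the unique short simple root (B_6), so the type is B_6 (the algebra so(13)).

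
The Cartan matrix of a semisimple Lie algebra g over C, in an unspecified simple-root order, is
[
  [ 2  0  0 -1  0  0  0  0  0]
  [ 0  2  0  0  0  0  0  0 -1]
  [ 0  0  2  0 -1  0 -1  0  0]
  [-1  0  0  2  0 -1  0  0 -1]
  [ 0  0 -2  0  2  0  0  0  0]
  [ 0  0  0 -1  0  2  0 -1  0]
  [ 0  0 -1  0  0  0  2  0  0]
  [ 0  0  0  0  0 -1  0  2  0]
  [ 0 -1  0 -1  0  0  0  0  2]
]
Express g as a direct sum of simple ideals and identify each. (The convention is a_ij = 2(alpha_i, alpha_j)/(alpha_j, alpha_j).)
C_3 (sp(6)) ⊕ E_6

The diagram associated to this matrix has two connected components: the simple roots {alpha_3, alpha_5, alpha_7} form a chain of 3 nodes with a double edge at one end; the terminal node there is the unique long simple root (C_3), and {alpha_1, alpha_2, alpha_4, alpha_6, alpha_8, alpha_9} form a chain of 5 nodes with one extra node attached to the third node from one end (E_6). A semisimple Lie algebra decomposes uniquely as the direct sum of simple ideals, one per connected component of its Dynkin diagram, so g ≅ C_3 ⊕ E_6 (dimension 21 + 78 = 99).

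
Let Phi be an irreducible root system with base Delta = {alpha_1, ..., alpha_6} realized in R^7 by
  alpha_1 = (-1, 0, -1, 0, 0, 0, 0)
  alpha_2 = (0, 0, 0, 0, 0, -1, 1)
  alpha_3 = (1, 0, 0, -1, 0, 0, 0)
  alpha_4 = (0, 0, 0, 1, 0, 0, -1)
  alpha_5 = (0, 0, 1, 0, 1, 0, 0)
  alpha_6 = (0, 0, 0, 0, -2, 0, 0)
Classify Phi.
Compute the Cartan integers a_ij = 2(alpha_i, alpha_j)/(alpha_j, alpha_j); the resulting 6x6 Cartan matrix is
[[2, 0, -1, 0, -1, 0], [0, 2, 0, -1, 0, 0], [-1, 0, 2, -1, 0, 0], [0, -1, -1, 2, 0, 0], [-1, 0, 0, 0, 2, -1], [0, 0, 0, 0, -2, 2]].
The roots have two lengths (squared-length ratio 2:1); the short ones are alpha_{1,2,3,4,5}. The associated Dynkin diagram is a chain of 6 nodes with a double edge at one end; the terminal node there is the unique long simple root (C_6), so the type is C_6 (the algebra sp(12)).

C6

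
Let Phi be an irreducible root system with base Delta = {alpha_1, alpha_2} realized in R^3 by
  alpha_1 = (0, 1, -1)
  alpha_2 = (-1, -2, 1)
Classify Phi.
G2

Compute the Cartan integers a_ij = 2(alpha_i, alpha_j)/(alpha_j, alpha_j); the resulting 2x2 Cartan matrix is
[[2, -1], [-3, 2]].
The roots have two lengths (squared-length ratio 3:1); the short ones are alpha_{1}. The associated Dynkin diagram is two nodes joined by a triple edge (G_2), so the type is G_2.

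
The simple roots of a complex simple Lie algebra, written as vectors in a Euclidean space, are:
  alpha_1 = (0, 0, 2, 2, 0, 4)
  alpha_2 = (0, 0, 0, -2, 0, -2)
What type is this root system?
Compute the Cartan integers a_ij = 2(alpha_i, alpha_j)/(alpha_j, alpha_j); the resulting 2x2 Cartan matrix is
[[2, -3], [-1, 2]].
The roots have two lengths (squared-length ratio 3:1); the short ones are alpha_{2}. The associated Dynkin diagram is two nodes joined by a triple edge (G_2), so the type is G_2.

G_2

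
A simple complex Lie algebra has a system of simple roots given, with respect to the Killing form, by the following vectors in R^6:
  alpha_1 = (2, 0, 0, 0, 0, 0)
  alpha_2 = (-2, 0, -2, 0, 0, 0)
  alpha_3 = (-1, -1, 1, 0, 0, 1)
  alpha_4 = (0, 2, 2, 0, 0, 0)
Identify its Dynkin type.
Compute the Cartan integers a_ij = 2(alpha_i, alpha_j)/(alpha_j, alpha_j); the resulting 4x4 Cartan matrix is
[[2, -1, -1, 0], [-2, 2, 0, -1], [-1, 0, 2, 0], [0, -1, 0, 2]].
The roots have two lengths (squared-length ratio 2:1); the short ones are alpha_{1,3}. The associated Dynkin diagram is a chain of 4 nodes with a double edge between the middle two (F_4), so the type is F_4.

F_4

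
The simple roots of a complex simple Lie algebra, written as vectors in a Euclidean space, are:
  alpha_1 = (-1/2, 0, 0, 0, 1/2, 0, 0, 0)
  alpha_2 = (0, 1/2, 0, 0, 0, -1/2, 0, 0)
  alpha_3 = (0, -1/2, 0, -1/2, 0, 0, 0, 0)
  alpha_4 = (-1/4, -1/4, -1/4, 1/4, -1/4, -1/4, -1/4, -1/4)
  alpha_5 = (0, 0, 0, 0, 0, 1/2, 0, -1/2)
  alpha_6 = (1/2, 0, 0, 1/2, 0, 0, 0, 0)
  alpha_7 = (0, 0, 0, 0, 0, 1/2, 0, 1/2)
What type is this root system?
E_7

Compute the Cartan integers a_ij = 2(alpha_i, alpha_j)/(alpha_j, alpha_j); the resulting 7x7 Cartan matrix is
[[2, 0, 0, 0, 0, -1, 0], [0, 2, -1, 0, -1, 0, -1], [0, -1, 2, 0, 0, -1, 0], [0, 0, 0, 2, 0, 0, -1], [0, -1, 0, 0, 2, 0, 0], [-1, 0, -1, 0, 0, 2, 0], [0, -1, 0, -1, 0, 0, 2]].
All simple roots have the same length, so the diagram is simply laced. The associated Dynkin diagram is a chain of 6 nodes with one extra node attached to the third node from one end (E_7), so the type is E_7.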